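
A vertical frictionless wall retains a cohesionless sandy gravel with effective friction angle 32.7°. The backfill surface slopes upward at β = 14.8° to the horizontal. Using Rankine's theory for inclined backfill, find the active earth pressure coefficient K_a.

0.329

K_a = cos β · (cos β − √(cos²β − cos²φ)) / (cos β + √(cos²β − cos²φ)).
cos β = 0.9668, cos φ = 0.8415, √(cos²β − cos²φ) = 0.4760.
K_a = 0.9668 × (0.9668 − 0.4760)/(0.9668 + 0.4760) = 0.3289.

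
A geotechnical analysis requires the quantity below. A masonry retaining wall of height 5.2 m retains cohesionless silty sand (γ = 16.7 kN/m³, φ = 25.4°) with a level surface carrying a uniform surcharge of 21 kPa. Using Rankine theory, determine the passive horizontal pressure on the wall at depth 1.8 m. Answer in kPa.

128 kPa

K_p = (1 + sin φ)/(1 − sin φ) = 2.502.
σ_v = γz + q = 16.7 × 1.8 + 21 = 51.06 kPa.
σ_h = K_p σ_v = 2.502 × 51.06 = 127.8 kPa.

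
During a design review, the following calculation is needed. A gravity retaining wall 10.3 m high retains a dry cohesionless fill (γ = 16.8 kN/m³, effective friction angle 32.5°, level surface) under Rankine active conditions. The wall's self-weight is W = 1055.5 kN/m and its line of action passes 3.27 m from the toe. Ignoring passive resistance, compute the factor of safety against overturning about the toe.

K_a = tan²(45° − 32.5°/2) = 0.3010.
P_a = ½K_aγH² = 0.5×0.3010×16.8×10.3² = 268.2 kN/m, acting at H/3 = 3.433 m above the base.
Overturning moment M_o = P_a × H/3 = 268.2 × 3.433 = 920.9.
Resisting moment M_r = W × 3.27 = 1055.5 × 3.27 = 3451.
FS_overturning = M_r/M_o = 3451/920.9 = 3.748.

3.75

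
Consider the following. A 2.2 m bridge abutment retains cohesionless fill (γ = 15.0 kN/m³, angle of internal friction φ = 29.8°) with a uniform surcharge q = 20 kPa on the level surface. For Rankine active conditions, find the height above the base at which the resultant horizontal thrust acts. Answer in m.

0.934 m

K_a = 0.3360.
Triangular part P₁ = ½K_aγH² = 12.20 at H/3 = 0.7333 m; rectangular part P₂ = K_a q H = 14.79 at H/2 = 1.100 m.
ȳ = (P₁·0.7333 + P₂·1.100)/(P₁+P₂) = 0.9342 m.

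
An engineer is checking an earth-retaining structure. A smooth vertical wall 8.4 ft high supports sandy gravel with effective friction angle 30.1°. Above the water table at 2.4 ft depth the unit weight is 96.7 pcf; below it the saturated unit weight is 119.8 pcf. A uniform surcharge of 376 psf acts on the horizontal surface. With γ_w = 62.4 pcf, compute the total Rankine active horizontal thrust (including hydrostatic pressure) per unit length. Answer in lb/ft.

K_a = tan²(45° − φ/2) = 0.3320.
γ' = 119.8 − 62.4 = 57.40 pcf. h₂ = H − d_w = 6.0 ft.
σ'_h: at surface K_a·q = 124.8; at WT K_a(q+γd_w) = 201.9; at base K_a(q+γd_w+γ'h₂) = 316.2 psf.
P₁ = ½(124.8+201.9)×2.4 = 392.0; P₂ = ½(201.9+316.2)×6.0 = 1554; P_w = ½γ_w h₂² = 1123.
Total = 392.0+1554+1123 = 3070 lb/ft.

3070 lb/ft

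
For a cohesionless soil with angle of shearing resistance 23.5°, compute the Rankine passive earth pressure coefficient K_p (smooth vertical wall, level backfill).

2.33

K_p = (1 + sin φ)/(1 − sin φ) = tan²(45° + 23.5°/2) = 2.326.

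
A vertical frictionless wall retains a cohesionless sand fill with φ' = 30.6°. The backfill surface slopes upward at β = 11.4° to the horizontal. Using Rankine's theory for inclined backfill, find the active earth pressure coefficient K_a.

0.346

K_a = cos β · (cos β − √(cos²β − cos²φ)) / (cos β + √(cos²β − cos²φ)).
cos β = 0.9803, cos φ = 0.8607, √(cos²β − cos²φ) = 0.4691.
K_a = 0.9803 × (0.9803 − 0.4691)/(0.9803 + 0.4691) = 0.3457.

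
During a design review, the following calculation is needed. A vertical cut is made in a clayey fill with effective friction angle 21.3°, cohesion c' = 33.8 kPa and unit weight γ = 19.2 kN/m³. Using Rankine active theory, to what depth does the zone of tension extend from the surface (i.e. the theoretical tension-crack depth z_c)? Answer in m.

5.15 m

K_a = tan²(45° − 21.3°/2) = 0.4671; √K_a = 0.6834.
The active pressure is zero where K_a γ z = 2c√K_a, so z_c = 2c/(γ√K_a) = 2×33.8/(19.2×0.6834) = 5.152 m.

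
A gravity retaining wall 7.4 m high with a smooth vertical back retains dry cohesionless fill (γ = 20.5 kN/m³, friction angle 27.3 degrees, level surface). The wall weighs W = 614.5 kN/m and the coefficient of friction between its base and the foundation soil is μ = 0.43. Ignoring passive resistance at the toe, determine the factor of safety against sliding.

1.27

K_a = tan²(45° − 27.3°/2) = 0.3711.
P_a = ½K_aγH² = 0.5×0.3711×20.5×7.4² = 208.3 kN/m, acting at H/3 = 2.467 m above the base.
FS_sliding = μW / P_a = 0.43×614.5 / 208.3 = 1.268.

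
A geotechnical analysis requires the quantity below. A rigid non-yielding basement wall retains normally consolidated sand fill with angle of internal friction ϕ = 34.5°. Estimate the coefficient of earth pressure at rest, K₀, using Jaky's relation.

0.434

K₀ = 1 − sin φ' = 1 − sin 34.5° = 0.4336.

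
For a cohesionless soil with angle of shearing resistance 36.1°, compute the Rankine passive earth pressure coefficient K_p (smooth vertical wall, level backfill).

K_p = (1 + sin φ)/(1 − sin φ) = tan²(45° + 36.1°/2) = 3.869.

3.87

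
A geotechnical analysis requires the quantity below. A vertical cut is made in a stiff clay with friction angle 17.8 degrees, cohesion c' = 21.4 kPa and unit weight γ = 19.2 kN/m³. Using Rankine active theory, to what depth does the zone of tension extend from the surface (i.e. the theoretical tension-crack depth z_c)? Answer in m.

3.06 m

K_a = tan²(45° − 17.8°/2) = 0.5318; √K_a = 0.7292.
The active pressure is zero where K_a γ z = 2c√K_a, so z_c = 2c/(γ√K_a) = 2×21.4/(19.2×0.7292) = 3.057 m.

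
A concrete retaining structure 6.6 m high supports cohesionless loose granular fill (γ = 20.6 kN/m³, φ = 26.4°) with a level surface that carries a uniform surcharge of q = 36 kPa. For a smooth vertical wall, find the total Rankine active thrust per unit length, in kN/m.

264 kN/m

K_a = tan²(45° − φ/2) = 0.3844.
Soil triangle: ½ K_a γ H² = 0.5×0.3844×20.6×6.6² = 172.5 kN/m.
Surcharge rectangle: K_a q H = 0.3844×36×6.6 = 91.34 kN/m.
Total = 172.5 + 91.34 = 263.8 kN/m.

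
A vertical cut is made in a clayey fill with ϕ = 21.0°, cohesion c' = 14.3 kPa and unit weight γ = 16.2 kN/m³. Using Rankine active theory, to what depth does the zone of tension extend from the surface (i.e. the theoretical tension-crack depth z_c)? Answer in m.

2.57 m

K_a = tan²(45° − 21.0°/2) = 0.4724; √K_a = 0.6873.
The active pressure is zero where K_a γ z = 2c√K_a, so z_c = 2c/(γ√K_a) = 2×14.3/(16.2×0.6873) = 2.569 m.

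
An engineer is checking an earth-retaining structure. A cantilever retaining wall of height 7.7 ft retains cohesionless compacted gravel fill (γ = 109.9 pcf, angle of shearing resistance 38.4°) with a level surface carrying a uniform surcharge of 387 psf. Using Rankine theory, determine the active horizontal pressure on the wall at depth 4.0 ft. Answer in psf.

K_a = (1 − sin φ)/(1 + sin φ) = 0.2337.
σ_v = γz + q = 109.9 × 4.0 + 387 = 826.6 psf.
σ_h = K_a σ_v = 0.2337 × 826.6 = 193.2 psf.

193 psf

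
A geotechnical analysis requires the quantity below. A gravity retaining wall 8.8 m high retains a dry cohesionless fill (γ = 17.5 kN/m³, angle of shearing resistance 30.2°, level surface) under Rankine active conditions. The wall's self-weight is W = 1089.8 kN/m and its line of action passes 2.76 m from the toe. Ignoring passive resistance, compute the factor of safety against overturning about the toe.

K_a = tan²(45° − 30.2°/2) = 0.3307.
P_a = ½K_aγH² = 0.5×0.3307×17.5×8.8² = 224.1 kN/m, acting at H/3 = 2.933 m above the base.
Overturning moment M_o = P_a × H/3 = 224.1 × 2.933 = 657.2.
Resisting moment M_r = W × 2.76 = 1089.8 × 2.76 = 3008.
FS_overturning = M_r/M_o = 3008/657.2 = 4.577.

4.58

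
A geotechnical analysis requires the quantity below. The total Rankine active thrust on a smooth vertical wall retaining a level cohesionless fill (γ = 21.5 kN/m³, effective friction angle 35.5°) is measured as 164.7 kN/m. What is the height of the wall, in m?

K_a = 0.2653. P_a = ½ K_a γ H² ⇒ H = √(2P_a/(K_a γ)).
H = √(2×164.7/(0.2653×21.5)) = 7.600 m.

7.60 m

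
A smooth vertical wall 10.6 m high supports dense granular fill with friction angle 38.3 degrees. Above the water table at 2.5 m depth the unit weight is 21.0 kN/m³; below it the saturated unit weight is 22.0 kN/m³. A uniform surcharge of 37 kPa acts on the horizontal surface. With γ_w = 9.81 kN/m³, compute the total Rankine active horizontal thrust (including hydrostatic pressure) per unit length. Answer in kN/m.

623 kN/m

K_a = tan²(45° − φ/2) = 0.2347.
γ' = 22.0 − 9.81 = 12.19 kN/m³. h₂ = H − d_w = 8.1 m.
σ'_h: at surface K_a·q = 8.685; at WT K_a(q+γd_w) = 21.01; at base K_a(q+γd_w+γ'h₂) = 44.19 kPa.
P₁ = ½(8.685+21.01)×2.5 = 37.12; P₂ = ½(21.01+44.19)×8.1 = 264.0; P_w = ½γ_w h₂² = 321.8.
Total = 37.12+264.0+321.8 = 623.0 kN/m.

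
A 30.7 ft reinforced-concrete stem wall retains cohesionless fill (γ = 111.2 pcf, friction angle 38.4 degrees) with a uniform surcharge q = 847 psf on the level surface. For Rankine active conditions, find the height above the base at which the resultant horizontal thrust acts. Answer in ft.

K_a = 0.2337.
Triangular part P₁ = ½K_aγH² = 12250 at H/3 = 10.23 ft; rectangular part P₂ = K_a q H = 6077 at H/2 = 15.35 ft.
ȳ = (P₁·10.23 + P₂·15.35)/(P₁+P₂) = 11.93 ft.

11.9 ft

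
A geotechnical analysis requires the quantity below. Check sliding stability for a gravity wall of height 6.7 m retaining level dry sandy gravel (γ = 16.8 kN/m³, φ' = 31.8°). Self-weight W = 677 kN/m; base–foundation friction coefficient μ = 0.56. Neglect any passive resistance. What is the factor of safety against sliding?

K_a = tan²(45° − 31.8°/2) = 0.3098.
P_a = ½K_aγH² = 0.5×0.3098×16.8×6.7² = 116.8 kN/m, acting at H/3 = 2.233 m above the base.
FS_sliding = μW / P_a = 0.56×677 / 116.8 = 3.245.

3.25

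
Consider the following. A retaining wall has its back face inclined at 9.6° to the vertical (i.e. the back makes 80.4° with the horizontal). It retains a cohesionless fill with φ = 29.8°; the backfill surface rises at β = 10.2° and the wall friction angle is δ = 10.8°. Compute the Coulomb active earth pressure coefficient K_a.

K_a = sin²(α+φ) / [sin²α · sin(α−δ) · (1 + √{sin(φ+δ)sin(φ−β) / (sin(α−δ)sin(α+β))})²].
With α = 80.4°, φ = 29.8°, δ = 10.8°, β = 10.2°: K_a = 0.4397.

0.440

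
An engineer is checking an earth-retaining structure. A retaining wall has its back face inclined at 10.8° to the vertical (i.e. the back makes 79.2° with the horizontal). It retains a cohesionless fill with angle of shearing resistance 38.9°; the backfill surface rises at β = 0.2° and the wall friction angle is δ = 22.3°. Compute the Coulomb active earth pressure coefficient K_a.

0.292

K_a = sin²(α+φ) / [sin²α · sin(α−δ) · (1 + √{sin(φ+δ)sin(φ−β) / (sin(α−δ)sin(α+β))})²].
With α = 79.2°, φ = 38.9°, δ = 22.3°, β = 0.2°: K_a = 0.2920.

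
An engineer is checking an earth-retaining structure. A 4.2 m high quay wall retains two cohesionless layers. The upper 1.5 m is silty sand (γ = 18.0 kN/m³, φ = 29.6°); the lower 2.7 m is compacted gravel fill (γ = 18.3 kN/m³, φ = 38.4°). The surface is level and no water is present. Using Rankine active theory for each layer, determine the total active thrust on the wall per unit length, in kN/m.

K_a1 = tan²(45°−29.6°/2) = 0.3387; K_a2 = tan²(45°−38.4°/2) = 0.2337.
Layer 1: σ at base = K_a1 γ₁ h₁ = 9.146 kPa; P₁ = ½×9.146×1.5 = 6.859.
Layer 2: σ_v at top = γ₁h₁ = 27.00; σ_h top = K_a2×27.00 = 6.310; σ_h base = K_a2×(27.00+18.3×2.7) = 17.86.
P₂ = ½(6.310+17.86)×2.7 = 32.62. Total P_a = 6.859+32.62 = 39.48 kN/m.

39.5 kN/m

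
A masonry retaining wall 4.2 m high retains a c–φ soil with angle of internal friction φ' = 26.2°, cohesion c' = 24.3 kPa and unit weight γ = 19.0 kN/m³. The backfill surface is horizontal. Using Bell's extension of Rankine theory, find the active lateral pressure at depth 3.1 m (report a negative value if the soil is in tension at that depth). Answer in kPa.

-7.43 kPa

K_a = (1 − sin φ)/(1 + sin φ) = 0.3874.
σ_a = K_a γ z − 2c√K_a = 0.3874×19.0×3.1 − 2×24.3×0.6224 = -7.431 kPa.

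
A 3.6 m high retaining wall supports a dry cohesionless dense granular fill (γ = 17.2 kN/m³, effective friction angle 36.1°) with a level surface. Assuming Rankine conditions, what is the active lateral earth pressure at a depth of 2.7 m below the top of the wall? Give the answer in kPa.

K_a = (1 − sin φ)/(1 + sin φ) = 0.2585.
σ_h = K_a γ z = 0.2585 × 17.2 × 2.7 = 12.00 kPa.

12.0 kPa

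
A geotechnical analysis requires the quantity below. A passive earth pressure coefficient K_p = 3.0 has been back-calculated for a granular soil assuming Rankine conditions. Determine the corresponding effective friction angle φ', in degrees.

K_p = (1+sin φ)/(1−sin φ) ⇒ sin φ = (K_p − 1)/(K_p + 1) = 0.5000.
φ = arcsin(0.5000) = 30.00°.

30.0°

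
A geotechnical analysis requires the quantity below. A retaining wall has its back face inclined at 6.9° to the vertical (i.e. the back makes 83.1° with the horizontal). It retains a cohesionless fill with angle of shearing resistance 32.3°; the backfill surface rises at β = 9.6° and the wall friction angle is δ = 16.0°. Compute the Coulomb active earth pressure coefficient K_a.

0.370

K_a = sin²(α+φ) / [sin²α · sin(α−δ) · (1 + √{sin(φ+δ)sin(φ−β) / (sin(α−δ)sin(α+β))})²].
With α = 83.1°, φ = 32.3°, δ = 16.0°, β = 9.6°: K_a = 0.3695.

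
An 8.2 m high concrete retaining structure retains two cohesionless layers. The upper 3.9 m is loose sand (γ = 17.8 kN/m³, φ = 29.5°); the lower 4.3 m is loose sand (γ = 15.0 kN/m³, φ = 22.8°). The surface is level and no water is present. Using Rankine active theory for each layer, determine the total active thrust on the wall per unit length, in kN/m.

K_a1 = tan²(45°−29.5°/2) = 0.3401; K_a2 = tan²(45°−22.8°/2) = 0.4414.
Layer 1: σ at base = K_a1 γ₁ h₁ = 23.61 kPa; P₁ = ½×23.61×3.9 = 46.04.
Layer 2: σ_v at top = γ₁h₁ = 69.42; σ_h top = K_a2×69.42 = 30.64; σ_h base = K_a2×(69.42+15.0×4.3) = 59.12.
P₂ = ½(30.64+59.12)×4.3 = 193.0. Total P_a = 46.04+193.0 = 239.0 kN/m.

239 kN/m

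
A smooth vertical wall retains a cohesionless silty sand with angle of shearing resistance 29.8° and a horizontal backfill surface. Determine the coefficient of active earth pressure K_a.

0.336

K_a = (1 − sin φ)/(1 + sin φ) = (1 − sin 29.8°)/(1 + sin 29.8°) = 0.3360.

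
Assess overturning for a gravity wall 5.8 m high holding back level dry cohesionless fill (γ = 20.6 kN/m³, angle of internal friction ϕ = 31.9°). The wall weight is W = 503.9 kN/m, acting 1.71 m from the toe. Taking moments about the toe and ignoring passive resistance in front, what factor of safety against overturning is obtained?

K_a = tan²(45° − 31.9°/2) = 0.3085.
P_a = ½K_aγH² = 0.5×0.3085×20.6×5.8² = 106.9 kN/m, acting at H/3 = 1.933 m above the base.
Overturning moment M_o = P_a × H/3 = 106.9 × 1.933 = 206.7.
Resisting moment M_r = W × 1.71 = 503.9 × 1.71 = 861.7.
FS_overturning = M_r/M_o = 861.7/206.7 = 4.169.

4.17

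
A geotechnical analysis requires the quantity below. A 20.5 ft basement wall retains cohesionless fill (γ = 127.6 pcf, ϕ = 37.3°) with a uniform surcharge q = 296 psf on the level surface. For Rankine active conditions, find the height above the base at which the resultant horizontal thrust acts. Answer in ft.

7.46 ft

K_a = 0.2453.
Triangular part P₁ = ½K_aγH² = 6578 at H/3 = 6.833 ft; rectangular part P₂ = K_a q H = 1489 at H/2 = 10.25 ft.
ȳ = (P₁·6.833 + P₂·10.25)/(P₁+P₂) = 7.464 ft.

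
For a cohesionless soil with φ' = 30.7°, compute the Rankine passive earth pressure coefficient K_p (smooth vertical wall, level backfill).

K_p = (1 + sin φ)/(1 − sin φ) = tan²(45° + 30.7°/2) = 3.086.

3.09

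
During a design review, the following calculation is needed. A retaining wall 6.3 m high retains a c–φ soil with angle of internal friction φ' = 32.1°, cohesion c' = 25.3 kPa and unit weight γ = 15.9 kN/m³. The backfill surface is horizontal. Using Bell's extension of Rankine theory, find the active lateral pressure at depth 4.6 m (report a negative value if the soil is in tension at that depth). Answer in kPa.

K_a = (1 − sin φ)/(1 + sin φ) = 0.3060.
σ_a = K_a γ z − 2c√K_a = 0.3060×15.9×4.6 − 2×25.3×0.5532 = -5.610 kPa.

-5.61 kPa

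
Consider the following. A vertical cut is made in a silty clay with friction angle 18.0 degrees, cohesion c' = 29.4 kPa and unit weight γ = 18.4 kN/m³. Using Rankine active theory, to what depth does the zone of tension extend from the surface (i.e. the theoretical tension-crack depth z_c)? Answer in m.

K_a = tan²(45° − 18.0°/2) = 0.5279; √K_a = 0.7265.
The active pressure is zero where K_a γ z = 2c√K_a, so z_c = 2c/(γ√K_a) = 2×29.4/(18.4×0.7265) = 4.398 m.

4.40 m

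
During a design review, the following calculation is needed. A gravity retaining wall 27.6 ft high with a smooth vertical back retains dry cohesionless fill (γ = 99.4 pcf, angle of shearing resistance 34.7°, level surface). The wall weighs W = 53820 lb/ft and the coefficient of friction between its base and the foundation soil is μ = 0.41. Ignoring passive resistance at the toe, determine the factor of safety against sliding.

2.12

K_a = tan²(45° − 34.7°/2) = 0.2745.
P_a = ½K_aγH² = 0.5×0.2745×99.4×27.6² = 10390 lb/ft, acting at H/3 = 9.200 ft above the base.
FS_sliding = μW / P_a = 0.41×53820 / 10390 = 2.124.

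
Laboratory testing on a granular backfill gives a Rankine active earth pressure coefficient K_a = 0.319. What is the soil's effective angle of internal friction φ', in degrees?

31.1°

K_a = tan²(45° − φ/2) ⇒ 45° − φ/2 = arctan(√0.319) = 29.46°.
φ = 2(45° − 29.46°) = 31.08°.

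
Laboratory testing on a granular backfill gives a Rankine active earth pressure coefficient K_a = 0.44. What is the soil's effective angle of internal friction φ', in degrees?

22.9°

K_a = tan²(45° − φ/2) ⇒ 45° − φ/2 = arctan(√0.44) = 33.56°.
φ = 2(45° − 33.56°) = 22.89°.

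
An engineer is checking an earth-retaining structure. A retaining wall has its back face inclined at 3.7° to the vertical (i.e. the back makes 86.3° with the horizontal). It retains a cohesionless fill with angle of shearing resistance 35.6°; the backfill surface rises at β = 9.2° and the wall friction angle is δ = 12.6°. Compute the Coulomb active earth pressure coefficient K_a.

K_a = sin²(α+φ) / [sin²α · sin(α−δ) · (1 + √{sin(φ+δ)sin(φ−β) / (sin(α−δ)sin(α+β))})²].
With α = 86.3°, φ = 35.6°, δ = 12.6°, β = 9.2°: K_a = 0.2986.

0.299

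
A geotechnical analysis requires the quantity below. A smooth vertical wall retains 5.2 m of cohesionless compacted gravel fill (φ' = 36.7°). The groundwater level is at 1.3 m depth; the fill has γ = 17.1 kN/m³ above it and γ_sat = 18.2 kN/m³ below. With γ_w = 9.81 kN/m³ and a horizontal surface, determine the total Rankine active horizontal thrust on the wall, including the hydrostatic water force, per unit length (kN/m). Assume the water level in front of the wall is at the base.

116 kN/m

K_a = tan²(45° − φ/2) = 0.2519.
γ' = 18.2 − 9.81 = 8.390 kN/m³. Depth below WT = 3.9 m.
σ'_h at WT = K_a γ d_w = 5.599 kPa; at base = 5.599 + K_a γ' × 3.9 = 13.84 kPa.
P₁ (0–1.3 m) = ½×5.599×1.3 = 3.639. P₂ (1.3–5.2 m) = ½(5.599+13.84)×3.9 = 37.91.
P_w = ½ γ_w h₂² = 0.5×9.81×3.9² = 74.61. Total = 3.639+37.91+74.61 = 116.1 kN/m.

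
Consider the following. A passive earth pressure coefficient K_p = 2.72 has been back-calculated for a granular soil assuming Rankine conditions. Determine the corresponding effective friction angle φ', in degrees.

27.5°

K_p = (1+sin φ)/(1−sin φ) ⇒ sin φ = (K_p − 1)/(K_p + 1) = 0.4624.
φ = arcsin(0.4624) = 27.54°.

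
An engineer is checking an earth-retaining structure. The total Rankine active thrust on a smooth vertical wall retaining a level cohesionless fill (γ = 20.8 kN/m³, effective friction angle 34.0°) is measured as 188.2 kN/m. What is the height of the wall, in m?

8.00 m

K_a = 0.2827. P_a = ½ K_a γ H² ⇒ H = √(2P_a/(K_a γ)).
H = √(2×188.2/(0.2827×20.8)) = 8.001 m.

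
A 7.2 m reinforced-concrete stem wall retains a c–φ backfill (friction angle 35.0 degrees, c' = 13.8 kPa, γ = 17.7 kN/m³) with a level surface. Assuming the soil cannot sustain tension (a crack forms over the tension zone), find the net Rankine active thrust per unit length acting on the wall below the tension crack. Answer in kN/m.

K_a = 0.2710; √K_a = 0.5206.
Tension-crack depth z_c = 2c/(γ√K_a) = 2×13.8/(17.7×0.5206) = 2.995 m.
σ_a at base = K_a γ H − 2c√K_a = 0.2710×17.7×7.2 − 2×13.8×0.5206 = 20.17 kPa.
P_a = ½ × 20.17 × (H − z_c) = 0.5×20.17×4.205 = 42.40 kN/m.

42.4 kN/m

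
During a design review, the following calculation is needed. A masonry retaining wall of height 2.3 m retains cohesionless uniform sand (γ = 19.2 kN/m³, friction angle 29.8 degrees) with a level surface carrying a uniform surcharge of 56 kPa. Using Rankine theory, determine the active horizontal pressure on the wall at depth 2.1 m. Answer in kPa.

K_a = (1 − sin φ)/(1 + sin φ) = 0.3360.
σ_v = γz + q = 19.2 × 2.1 + 56 = 96.32 kPa.
σ_h = K_a σ_v = 0.3360 × 96.32 = 32.37 kPa.

32.4 kPa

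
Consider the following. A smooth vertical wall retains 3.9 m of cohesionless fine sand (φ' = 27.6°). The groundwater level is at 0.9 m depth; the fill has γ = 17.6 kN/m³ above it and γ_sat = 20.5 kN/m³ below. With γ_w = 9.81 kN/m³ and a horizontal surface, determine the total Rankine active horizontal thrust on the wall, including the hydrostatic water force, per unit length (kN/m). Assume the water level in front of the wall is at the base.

K_a = tan²(45° − φ/2) = 0.3668.
γ' = 20.5 − 9.81 = 10.69 kN/m³. Depth below WT = 3.0 m.
σ'_h at WT = K_a γ d_w = 5.810 kPa; at base = 5.810 + K_a γ' × 3.0 = 17.57 kPa.
P₁ (0–0.9 m) = ½×5.810×0.9 = 2.614. P₂ (0.9–3.9 m) = ½(5.810+17.57)×3.0 = 35.07.
P_w = ½ γ_w h₂² = 0.5×9.81×3.0² = 44.14. Total = 2.614+35.07+44.14 = 81.83 kN/m.

81.8 kN/m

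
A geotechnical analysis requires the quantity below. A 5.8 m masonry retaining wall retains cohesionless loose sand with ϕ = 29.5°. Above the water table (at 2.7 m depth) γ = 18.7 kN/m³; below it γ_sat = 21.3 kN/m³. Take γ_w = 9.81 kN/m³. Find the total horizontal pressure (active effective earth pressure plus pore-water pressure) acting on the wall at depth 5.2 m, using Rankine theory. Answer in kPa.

K_a = (1 − sin φ)/(1 + sin φ) = 0.3401.
γ' = 21.3 − 9.81 = 11.49 kN/m³.
Effective vertical stress at 5.2 m: σ'_v = 18.7×2.7 + 11.49×2.50 = 79.22 kPa.
σ'_h = K_a σ'_v = 0.3401 × 79.22 = 26.94 kPa; u = γ_w × 2.50 = 24.53 kPa.
Total σ_h = 26.94 + 24.53 = 51.47 kPa.

51.5 kPa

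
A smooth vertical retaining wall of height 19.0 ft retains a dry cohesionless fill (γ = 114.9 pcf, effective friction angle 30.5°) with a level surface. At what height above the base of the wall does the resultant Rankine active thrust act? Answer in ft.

K_a = 0.3267.
The pressure distribution is triangular, so the resultant acts at H/3 above the base = 19.0/3 = 6.333 ft.

6.33 ft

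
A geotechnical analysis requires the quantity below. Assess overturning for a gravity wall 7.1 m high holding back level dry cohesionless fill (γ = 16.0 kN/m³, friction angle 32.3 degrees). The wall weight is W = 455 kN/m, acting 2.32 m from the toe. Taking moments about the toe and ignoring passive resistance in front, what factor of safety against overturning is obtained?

3.64

K_a = tan²(45° − 32.3°/2) = 0.3035.
P_a = ½K_aγH² = 0.5×0.3035×16.0×7.1² = 122.4 kN/m, acting at H/3 = 2.367 m above the base.
Overturning moment M_o = P_a × H/3 = 122.4 × 2.367 = 289.7.
Resisting moment M_r = W × 2.32 = 455 × 2.32 = 1056.
FS_overturning = M_r/M_o = 1056/289.7 = 3.644.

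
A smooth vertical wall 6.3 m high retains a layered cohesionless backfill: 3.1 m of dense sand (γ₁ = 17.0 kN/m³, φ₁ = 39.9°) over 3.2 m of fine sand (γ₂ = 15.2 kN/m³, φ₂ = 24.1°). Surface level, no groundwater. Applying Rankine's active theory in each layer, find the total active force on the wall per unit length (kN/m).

K_a1 = tan²(45°−39.9°/2) = 0.2184; K_a2 = tan²(45°−24.1°/2) = 0.4201.
Layer 1: σ at base = K_a1 γ₁ h₁ = 11.51 kPa; P₁ = ½×11.51×3.1 = 17.84.
Layer 2: σ_v at top = γ₁h₁ = 52.70; σ_h top = K_a2×52.70 = 22.14; σ_h base = K_a2×(52.70+15.2×3.2) = 42.58.
P₂ = ½(22.14+42.58)×3.2 = 103.5. Total P_a = 17.84+103.5 = 121.4 kN/m.

121 kN/m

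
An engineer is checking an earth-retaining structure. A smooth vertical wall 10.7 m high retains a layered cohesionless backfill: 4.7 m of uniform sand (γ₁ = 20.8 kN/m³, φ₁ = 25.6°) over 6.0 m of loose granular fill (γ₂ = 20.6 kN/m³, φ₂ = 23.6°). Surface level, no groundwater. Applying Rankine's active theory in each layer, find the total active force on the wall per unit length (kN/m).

501 kN/m

K_a1 = tan²(45°−25.6°/2) = 0.3966; K_a2 = tan²(45°−23.6°/2) = 0.4282.
Layer 1: σ at base = K_a1 γ₁ h₁ = 38.77 kPa; P₁ = ½×38.77×4.7 = 91.11.
Layer 2: σ_v at top = γ₁h₁ = 97.76; σ_h top = K_a2×97.76 = 41.86; σ_h base = K_a2×(97.76+20.6×6.0) = 94.79.
P₂ = ½(41.86+94.79)×6.0 = 410.0. Total P_a = 91.11+410.0 = 501.1 kN/m.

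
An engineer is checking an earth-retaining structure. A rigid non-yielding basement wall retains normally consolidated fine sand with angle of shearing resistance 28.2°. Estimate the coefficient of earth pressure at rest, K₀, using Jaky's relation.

K₀ = 1 − sin φ' = 1 − sin 28.2° = 0.5274.

0.527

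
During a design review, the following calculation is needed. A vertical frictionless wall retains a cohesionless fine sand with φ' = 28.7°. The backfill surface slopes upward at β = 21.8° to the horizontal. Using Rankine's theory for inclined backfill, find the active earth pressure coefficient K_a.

0.470

K_a = cos β · (cos β − √(cos²β − cos²φ)) / (cos β + √(cos²β − cos²φ)).
cos β = 0.9285, cos φ = 0.8771, √(cos²β − cos²φ) = 0.3045.
K_a = 0.9285 × (0.9285 − 0.3045)/(0.9285 + 0.3045) = 0.4699.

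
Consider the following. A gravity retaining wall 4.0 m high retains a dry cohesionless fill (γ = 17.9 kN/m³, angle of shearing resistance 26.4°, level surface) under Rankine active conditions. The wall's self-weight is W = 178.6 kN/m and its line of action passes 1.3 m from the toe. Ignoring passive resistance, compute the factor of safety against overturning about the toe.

3.16

K_a = tan²(45° − 26.4°/2) = 0.3844.
P_a = ½K_aγH² = 0.5×0.3844×17.9×4.0² = 55.05 kN/m, acting at H/3 = 1.333 m above the base.
Overturning moment M_o = P_a × H/3 = 55.05 × 1.333 = 73.40.
Resisting moment M_r = W × 1.3 = 178.6 × 1.3 = 232.2.
FS_overturning = M_r/M_o = 232.2/73.40 = 3.163.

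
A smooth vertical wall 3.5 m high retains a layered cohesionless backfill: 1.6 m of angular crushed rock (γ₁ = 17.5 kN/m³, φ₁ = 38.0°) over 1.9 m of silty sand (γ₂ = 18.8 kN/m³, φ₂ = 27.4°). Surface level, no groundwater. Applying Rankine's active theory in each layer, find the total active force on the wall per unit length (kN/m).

37.5 kN/m

K_a1 = tan²(45°−38.0°/2) = 0.2379; K_a2 = tan²(45°−27.4°/2) = 0.3697.
Layer 1: σ at base = K_a1 γ₁ h₁ = 6.661 kPa; P₁ = ½×6.661×1.6 = 5.329.
Layer 2: σ_v at top = γ₁h₁ = 28.00; σ_h top = K_a2×28.00 = 10.35; σ_h base = K_a2×(28.00+18.8×1.9) = 23.56.
P₂ = ½(10.35+23.56)×1.9 = 32.21. Total P_a = 5.329+32.21 = 37.54 kN/m.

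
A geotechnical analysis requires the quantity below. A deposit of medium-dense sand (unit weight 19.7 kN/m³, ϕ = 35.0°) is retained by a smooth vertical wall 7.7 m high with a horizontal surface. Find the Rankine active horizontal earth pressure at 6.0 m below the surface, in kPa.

K_a = (1 − sin φ)/(1 + sin φ) = 0.2710.
σ_h = K_a γ z = 0.2710 × 19.7 × 6.0 = 32.03 kPa.

32.0 kPa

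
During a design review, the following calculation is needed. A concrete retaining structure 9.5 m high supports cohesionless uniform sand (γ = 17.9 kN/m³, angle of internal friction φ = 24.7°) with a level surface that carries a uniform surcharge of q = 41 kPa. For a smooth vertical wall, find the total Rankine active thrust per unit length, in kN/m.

492 kN/m

K_a = tan²(45° − φ/2) = 0.4106.
Soil triangle: ½ K_a γ H² = 0.5×0.4106×17.9×9.5² = 331.6 kN/m.
Surcharge rectangle: K_a q H = 0.4106×41×9.5 = 159.9 kN/m.
Total = 331.6 + 159.9 = 491.5 kN/m.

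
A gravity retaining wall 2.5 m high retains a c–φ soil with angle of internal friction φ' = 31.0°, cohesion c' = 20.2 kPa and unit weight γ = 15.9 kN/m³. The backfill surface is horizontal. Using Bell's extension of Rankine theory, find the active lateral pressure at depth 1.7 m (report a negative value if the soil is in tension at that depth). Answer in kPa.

-14.2 kPa

K_a = (1 − sin φ)/(1 + sin φ) = 0.3201.
σ_a = K_a γ z − 2c√K_a = 0.3201×15.9×1.7 − 2×20.2×0.5658 = -14.20 kPa.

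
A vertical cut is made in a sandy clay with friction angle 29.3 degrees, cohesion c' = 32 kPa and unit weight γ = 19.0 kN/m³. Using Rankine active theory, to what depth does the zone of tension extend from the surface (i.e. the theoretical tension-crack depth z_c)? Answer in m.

K_a = tan²(45° − 29.3°/2) = 0.3428; √K_a = 0.5855.
The active pressure is zero where K_a γ z = 2c√K_a, so z_c = 2c/(γ√K_a) = 2×32/(19.0×0.5855) = 5.753 m.

5.75 m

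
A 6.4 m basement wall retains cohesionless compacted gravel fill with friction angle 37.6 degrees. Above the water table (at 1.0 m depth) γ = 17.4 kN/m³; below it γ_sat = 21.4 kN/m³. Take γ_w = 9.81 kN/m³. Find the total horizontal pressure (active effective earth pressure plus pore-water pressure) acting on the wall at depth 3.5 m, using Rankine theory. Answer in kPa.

K_a = (1 − sin φ)/(1 + sin φ) = 0.2421.
γ' = 21.4 − 9.81 = 11.59 kN/m³.
Effective vertical stress at 3.5 m: σ'_v = 17.4×1.0 + 11.59×2.50 = 46.37 kPa.
σ'_h = K_a σ'_v = 0.2421 × 46.37 = 11.23 kPa; u = γ_w × 2.50 = 24.53 kPa.
Total σ_h = 11.23 + 24.53 = 35.75 kPa.

35.8 kPa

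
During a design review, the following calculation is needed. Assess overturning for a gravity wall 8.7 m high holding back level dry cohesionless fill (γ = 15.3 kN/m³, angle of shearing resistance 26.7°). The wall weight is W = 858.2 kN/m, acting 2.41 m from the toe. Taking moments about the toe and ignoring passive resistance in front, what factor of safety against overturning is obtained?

K_a = tan²(45° − 26.7°/2) = 0.3800.
P_a = ½K_aγH² = 0.5×0.3800×15.3×8.7² = 220.0 kN/m, acting at H/3 = 2.900 m above the base.
Overturning moment M_o = P_a × H/3 = 220.0 × 2.900 = 638.0.
Resisting moment M_r = W × 2.41 = 858.2 × 2.41 = 2068.
FS_overturning = M_r/M_o = 2068/638.0 = 3.242.

3.24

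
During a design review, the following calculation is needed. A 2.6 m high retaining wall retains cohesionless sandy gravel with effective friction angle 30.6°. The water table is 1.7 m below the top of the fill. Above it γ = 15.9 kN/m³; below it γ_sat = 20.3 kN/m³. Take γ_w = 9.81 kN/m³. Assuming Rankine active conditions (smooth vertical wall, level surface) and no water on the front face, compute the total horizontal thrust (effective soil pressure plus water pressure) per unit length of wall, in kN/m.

20.7 kN/m

K_a = tan²(45° − φ/2) = 0.3253.
γ' = 20.3 − 9.81 = 10.49 kN/m³. Depth below WT = 0.9 m.
σ'_h at WT = K_a γ d_w = 8.794 kPa; at base = 8.794 + K_a γ' × 0.9 = 11.87 kPa.
P₁ (0–1.7 m) = ½×8.794×1.7 = 7.475. P₂ (1.7–2.6 m) = ½(8.794+11.87)×0.9 = 9.297.
P_w = ½ γ_w h₂² = 0.5×9.81×0.9² = 3.973. Total = 7.475+9.297+3.973 = 20.74 kN/m.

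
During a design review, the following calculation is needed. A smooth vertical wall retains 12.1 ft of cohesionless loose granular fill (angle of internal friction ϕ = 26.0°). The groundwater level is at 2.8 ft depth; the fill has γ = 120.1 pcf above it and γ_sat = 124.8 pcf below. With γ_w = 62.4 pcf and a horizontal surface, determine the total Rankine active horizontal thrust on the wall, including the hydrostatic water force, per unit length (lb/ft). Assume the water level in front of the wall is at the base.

K_a = tan²(45° − φ/2) = 0.3905.
γ' = 124.8 − 62.4 = 62.40 pcf. Depth below WT = 9.3 ft.
σ'_h at WT = K_a γ d_w = 131.3 psf; at base = 131.3 + K_a γ' × 9.3 = 357.9 psf.
P₁ (0–2.8 ft) = ½×131.3×2.8 = 183.8. P₂ (2.8–12.1 ft) = ½(131.3+357.9)×9.3 = 2275.
P_w = ½ γ_w h₂² = 0.5×62.4×9.3² = 2698. Total = 183.8+2275+2698 = 5157 lb/ft.

5160 lb/ft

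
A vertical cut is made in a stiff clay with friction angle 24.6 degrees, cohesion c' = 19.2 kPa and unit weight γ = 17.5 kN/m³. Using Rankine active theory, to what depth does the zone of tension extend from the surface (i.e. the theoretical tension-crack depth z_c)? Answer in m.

3.42 m

K_a = tan²(45° − 24.6°/2) = 0.4121; √K_a = 0.6420.
The active pressure is zero where K_a γ z = 2c√K_a, so z_c = 2c/(γ√K_a) = 2×19.2/(17.5×0.6420) = 3.418 m.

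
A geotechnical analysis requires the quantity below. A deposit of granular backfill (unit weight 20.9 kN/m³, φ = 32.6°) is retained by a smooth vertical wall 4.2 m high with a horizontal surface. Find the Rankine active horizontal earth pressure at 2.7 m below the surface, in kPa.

K_a = (1 − sin φ)/(1 + sin φ) = 0.2997.
σ_h = K_a γ z = 0.2997 × 20.9 × 2.7 = 16.91 kPa.

16.9 kPa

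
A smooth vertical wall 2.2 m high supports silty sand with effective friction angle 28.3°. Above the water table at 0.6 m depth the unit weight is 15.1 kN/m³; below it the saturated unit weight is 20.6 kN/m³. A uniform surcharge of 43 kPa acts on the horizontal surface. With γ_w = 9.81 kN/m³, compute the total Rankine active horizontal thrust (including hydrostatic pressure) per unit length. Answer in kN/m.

K_a = tan²(45° − φ/2) = 0.3568.
γ' = 20.6 − 9.81 = 10.79 kN/m³. h₂ = H − d_w = 1.6 m.
σ'_h: at surface K_a·q = 15.34; at WT K_a(q+γd_w) = 18.57; at base K_a(q+γd_w+γ'h₂) = 24.73 kPa.
P₁ = ½(15.34+18.57)×0.6 = 10.17; P₂ = ½(18.57+24.73)×1.6 = 34.65; P_w = ½γ_w h₂² = 12.56.
Total = 10.17+34.65+12.56 = 57.38 kN/m.

57.4 kN/m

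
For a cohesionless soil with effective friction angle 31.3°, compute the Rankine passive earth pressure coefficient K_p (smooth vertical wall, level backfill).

3.16

K_p = (1 + sin φ)/(1 − sin φ) = tan²(45° + 31.3°/2) = 3.162.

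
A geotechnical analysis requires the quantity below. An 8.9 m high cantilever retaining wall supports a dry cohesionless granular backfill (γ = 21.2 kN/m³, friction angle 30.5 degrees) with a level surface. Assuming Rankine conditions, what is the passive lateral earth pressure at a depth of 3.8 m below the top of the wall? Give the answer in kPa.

K_p = (1 + sin φ)/(1 − sin φ) = 3.061.
σ_h = K_p γ z = 3.061 × 21.2 × 3.8 = 246.6 kPa.

247 kPa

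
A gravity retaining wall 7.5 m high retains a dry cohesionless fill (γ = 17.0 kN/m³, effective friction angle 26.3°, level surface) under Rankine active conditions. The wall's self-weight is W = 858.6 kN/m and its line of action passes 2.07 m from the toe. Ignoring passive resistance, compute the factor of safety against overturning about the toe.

3.85

K_a = tan²(45° − 26.3°/2) = 0.3859.
P_a = ½K_aγH² = 0.5×0.3859×17.0×7.5² = 184.5 kN/m, acting at H/3 = 2.500 m above the base.
Overturning moment M_o = P_a × H/3 = 184.5 × 2.500 = 461.3.
Resisting moment M_r = W × 2.07 = 858.6 × 2.07 = 1777.
FS_overturning = M_r/M_o = 1777/461.3 = 3.853.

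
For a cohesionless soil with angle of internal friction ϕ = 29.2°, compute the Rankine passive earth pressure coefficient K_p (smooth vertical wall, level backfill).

2.91

K_p = (1 + sin φ)/(1 − sin φ) = tan²(45° + 29.2°/2) = 2.905.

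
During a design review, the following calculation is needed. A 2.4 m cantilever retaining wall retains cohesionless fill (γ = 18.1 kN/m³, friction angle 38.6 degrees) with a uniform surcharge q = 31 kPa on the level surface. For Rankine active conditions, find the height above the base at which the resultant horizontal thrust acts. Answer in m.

1.04 m

K_a = 0.2316.
Triangular part P₁ = ½K_aγH² = 12.07 at H/3 = 0.8000 m; rectangular part P₂ = K_a q H = 17.23 at H/2 = 1.200 m.
ȳ = (P₁·0.8000 + P₂·1.200)/(P₁+P₂) = 1.035 m.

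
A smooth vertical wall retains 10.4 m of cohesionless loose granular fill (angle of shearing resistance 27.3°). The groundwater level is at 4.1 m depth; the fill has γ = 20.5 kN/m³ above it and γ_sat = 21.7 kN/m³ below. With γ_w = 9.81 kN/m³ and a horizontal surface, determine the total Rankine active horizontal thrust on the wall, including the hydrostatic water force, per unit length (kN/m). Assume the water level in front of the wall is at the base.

K_a = tan²(45° − φ/2) = 0.3711.
γ' = 21.7 − 9.81 = 11.89 kN/m³. Depth below WT = 6.3 m.
σ'_h at WT = K_a γ d_w = 31.19 kPa; at base = 31.19 + K_a γ' × 6.3 = 58.99 kPa.
P₁ (0–4.1 m) = ½×31.19×4.1 = 63.95. P₂ (4.1–10.4 m) = ½(31.19+58.99)×6.3 = 284.1.
P_w = ½ γ_w h₂² = 0.5×9.81×6.3² = 194.7. Total = 63.95+284.1+194.7 = 542.7 kN/m.

543 kN/m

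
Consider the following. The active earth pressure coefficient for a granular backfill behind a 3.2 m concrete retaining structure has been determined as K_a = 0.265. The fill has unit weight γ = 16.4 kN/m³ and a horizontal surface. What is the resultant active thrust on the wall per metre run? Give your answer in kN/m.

22.3 kN/m

P = ½ K_a γ H² = 0.5 × 0.265 × 16.4 × 3.2² = 22.25 kN/m.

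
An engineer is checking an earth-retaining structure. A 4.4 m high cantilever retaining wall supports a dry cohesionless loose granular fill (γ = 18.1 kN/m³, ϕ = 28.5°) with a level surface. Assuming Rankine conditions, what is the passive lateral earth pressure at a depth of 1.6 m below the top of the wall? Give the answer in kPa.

81.8 kPa

K_p = (1 + sin φ)/(1 − sin φ) = 2.825.
σ_h = K_p γ z = 2.825 × 18.1 × 1.6 = 81.82 kPa.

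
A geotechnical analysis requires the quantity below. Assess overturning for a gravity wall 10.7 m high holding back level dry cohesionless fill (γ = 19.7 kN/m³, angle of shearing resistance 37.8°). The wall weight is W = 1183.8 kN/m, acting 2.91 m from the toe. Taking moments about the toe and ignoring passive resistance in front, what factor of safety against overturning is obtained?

3.57

K_a = tan²(45° − 37.8°/2) = 0.2400.
P_a = ½K_aγH² = 0.5×0.2400×19.7×10.7² = 270.7 kN/m, acting at H/3 = 3.567 m above the base.
Overturning moment M_o = P_a × H/3 = 270.7 × 3.567 = 965.3.
Resisting moment M_r = W × 2.91 = 1183.8 × 2.91 = 3445.
FS_overturning = M_r/M_o = 3445/965.3 = 3.569.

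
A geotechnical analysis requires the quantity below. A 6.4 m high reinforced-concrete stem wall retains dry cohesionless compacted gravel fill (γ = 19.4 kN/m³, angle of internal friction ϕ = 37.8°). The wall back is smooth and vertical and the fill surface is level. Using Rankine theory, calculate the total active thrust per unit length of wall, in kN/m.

K_a = tan²(45° − φ/2) = 0.2400.
P_a = ½ K_a γ H² = 0.5 × 0.2400 × 19.4 × 6.4² = 95.35 kN/m.

95.4 kN/m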